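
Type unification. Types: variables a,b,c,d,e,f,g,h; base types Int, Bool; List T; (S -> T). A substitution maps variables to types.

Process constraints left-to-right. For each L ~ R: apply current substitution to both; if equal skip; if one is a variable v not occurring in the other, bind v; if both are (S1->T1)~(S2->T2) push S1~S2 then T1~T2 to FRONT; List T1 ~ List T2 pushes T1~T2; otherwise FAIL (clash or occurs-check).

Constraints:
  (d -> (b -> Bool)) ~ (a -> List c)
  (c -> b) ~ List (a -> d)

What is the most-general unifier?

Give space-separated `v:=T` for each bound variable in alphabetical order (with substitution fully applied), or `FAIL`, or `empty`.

step 1: unify (d -> (b -> Bool)) ~ (a -> List c)  [subst: {-} | 1 pending]
  -> decompose arrow: push d~a, (b -> Bool)~List c
step 2: unify d ~ a  [subst: {-} | 2 pending]
  bind d := a
step 3: unify (b -> Bool) ~ List c  [subst: {d:=a} | 1 pending]
  clash: (b -> Bool) vs List c

Answer: FAIL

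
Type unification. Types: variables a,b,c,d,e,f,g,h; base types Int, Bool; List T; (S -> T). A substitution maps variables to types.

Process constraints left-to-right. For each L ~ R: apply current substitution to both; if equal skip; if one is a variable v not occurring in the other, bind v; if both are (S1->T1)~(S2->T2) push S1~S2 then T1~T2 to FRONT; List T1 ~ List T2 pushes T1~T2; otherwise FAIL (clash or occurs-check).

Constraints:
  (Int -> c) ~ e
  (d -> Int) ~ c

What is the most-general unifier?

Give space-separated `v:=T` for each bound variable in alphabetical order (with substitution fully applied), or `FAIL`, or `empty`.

Answer: c:=(d -> Int) e:=(Int -> (d -> Int))

Derivation:
step 1: unify (Int -> c) ~ e  [subst: {-} | 1 pending]
  bind e := (Int -> c)
step 2: unify (d -> Int) ~ c  [subst: {e:=(Int -> c)} | 0 pending]
  bind c := (d -> Int)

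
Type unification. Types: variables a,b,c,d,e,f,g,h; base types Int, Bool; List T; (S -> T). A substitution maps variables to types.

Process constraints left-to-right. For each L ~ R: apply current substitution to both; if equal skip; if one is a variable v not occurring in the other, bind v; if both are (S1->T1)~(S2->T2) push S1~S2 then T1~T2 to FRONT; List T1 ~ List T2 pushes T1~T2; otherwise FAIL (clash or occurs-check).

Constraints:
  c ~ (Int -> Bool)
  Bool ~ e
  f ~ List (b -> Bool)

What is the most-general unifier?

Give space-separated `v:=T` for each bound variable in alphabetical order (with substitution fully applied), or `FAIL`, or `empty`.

step 1: unify c ~ (Int -> Bool)  [subst: {-} | 2 pending]
  bind c := (Int -> Bool)
step 2: unify Bool ~ e  [subst: {c:=(Int -> Bool)} | 1 pending]
  bind e := Bool
step 3: unify f ~ List (b -> Bool)  [subst: {c:=(Int -> Bool), e:=Bool} | 0 pending]
  bind f := List (b -> Bool)

Answer: c:=(Int -> Bool) e:=Bool f:=List (b -> Bool)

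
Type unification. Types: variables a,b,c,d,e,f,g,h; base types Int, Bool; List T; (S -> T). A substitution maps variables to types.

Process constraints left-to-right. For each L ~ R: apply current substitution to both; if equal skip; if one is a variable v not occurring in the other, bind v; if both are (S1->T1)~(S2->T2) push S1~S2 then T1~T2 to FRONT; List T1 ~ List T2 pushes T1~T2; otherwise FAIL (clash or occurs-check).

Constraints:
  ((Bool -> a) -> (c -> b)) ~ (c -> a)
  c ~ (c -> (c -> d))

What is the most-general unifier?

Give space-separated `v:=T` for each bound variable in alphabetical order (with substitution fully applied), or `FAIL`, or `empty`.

Answer: FAIL

Derivation:
step 1: unify ((Bool -> a) -> (c -> b)) ~ (c -> a)  [subst: {-} | 1 pending]
  -> decompose arrow: push (Bool -> a)~c, (c -> b)~a
step 2: unify (Bool -> a) ~ c  [subst: {-} | 2 pending]
  bind c := (Bool -> a)
step 3: unify ((Bool -> a) -> b) ~ a  [subst: {c:=(Bool -> a)} | 1 pending]
  occurs-check fail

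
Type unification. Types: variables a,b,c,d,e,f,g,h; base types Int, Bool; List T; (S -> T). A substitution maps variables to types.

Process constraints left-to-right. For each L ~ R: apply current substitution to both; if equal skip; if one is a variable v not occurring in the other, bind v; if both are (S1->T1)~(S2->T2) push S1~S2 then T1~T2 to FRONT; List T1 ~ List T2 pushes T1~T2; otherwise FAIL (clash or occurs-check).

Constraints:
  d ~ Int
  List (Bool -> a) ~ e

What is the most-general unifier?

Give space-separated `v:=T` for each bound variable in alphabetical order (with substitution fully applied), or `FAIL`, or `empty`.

step 1: unify d ~ Int  [subst: {-} | 1 pending]
  bind d := Int
step 2: unify List (Bool -> a) ~ e  [subst: {d:=Int} | 0 pending]
  bind e := List (Bool -> a)

Answer: d:=Int e:=List (Bool -> a)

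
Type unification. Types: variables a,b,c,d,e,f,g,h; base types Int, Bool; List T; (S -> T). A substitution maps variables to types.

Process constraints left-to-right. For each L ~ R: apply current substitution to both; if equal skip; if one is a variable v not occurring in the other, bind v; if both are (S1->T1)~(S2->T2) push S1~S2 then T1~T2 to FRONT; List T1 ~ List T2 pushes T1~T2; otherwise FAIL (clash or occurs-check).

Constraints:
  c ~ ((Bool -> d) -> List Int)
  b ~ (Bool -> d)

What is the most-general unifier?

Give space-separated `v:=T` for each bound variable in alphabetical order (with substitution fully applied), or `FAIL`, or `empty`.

step 1: unify c ~ ((Bool -> d) -> List Int)  [subst: {-} | 1 pending]
  bind c := ((Bool -> d) -> List Int)
step 2: unify b ~ (Bool -> d)  [subst: {c:=((Bool -> d) -> List Int)} | 0 pending]
  bind b := (Bool -> d)

Answer: b:=(Bool -> d) c:=((Bool -> d) -> List Int)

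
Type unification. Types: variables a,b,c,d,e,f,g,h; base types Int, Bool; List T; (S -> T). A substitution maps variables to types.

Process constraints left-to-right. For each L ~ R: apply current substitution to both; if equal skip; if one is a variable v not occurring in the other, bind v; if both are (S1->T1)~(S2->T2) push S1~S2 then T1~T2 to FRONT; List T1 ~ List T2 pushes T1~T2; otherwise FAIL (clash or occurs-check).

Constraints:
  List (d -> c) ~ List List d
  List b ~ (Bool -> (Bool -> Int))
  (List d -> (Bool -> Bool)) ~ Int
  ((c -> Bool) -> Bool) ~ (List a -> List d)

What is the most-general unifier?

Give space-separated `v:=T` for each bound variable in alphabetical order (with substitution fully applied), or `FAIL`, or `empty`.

step 1: unify List (d -> c) ~ List List d  [subst: {-} | 3 pending]
  -> decompose List: push (d -> c)~List d
step 2: unify (d -> c) ~ List d  [subst: {-} | 3 pending]
  clash: (d -> c) vs List d

Answer: FAIL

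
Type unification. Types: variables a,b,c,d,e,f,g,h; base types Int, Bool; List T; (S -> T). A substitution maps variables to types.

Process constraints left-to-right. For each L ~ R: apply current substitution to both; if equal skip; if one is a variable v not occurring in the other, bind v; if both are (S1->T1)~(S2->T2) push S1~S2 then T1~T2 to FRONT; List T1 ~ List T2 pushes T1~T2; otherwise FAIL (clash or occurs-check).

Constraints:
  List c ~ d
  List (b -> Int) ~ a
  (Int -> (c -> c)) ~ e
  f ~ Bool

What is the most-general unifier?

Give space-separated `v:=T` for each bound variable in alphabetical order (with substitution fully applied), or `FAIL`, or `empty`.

Answer: a:=List (b -> Int) d:=List c e:=(Int -> (c -> c)) f:=Bool

Derivation:
step 1: unify List c ~ d  [subst: {-} | 3 pending]
  bind d := List c
step 2: unify List (b -> Int) ~ a  [subst: {d:=List c} | 2 pending]
  bind a := List (b -> Int)
step 3: unify (Int -> (c -> c)) ~ e  [subst: {d:=List c, a:=List (b -> Int)} | 1 pending]
  bind e := (Int -> (c -> c))
step 4: unify f ~ Bool  [subst: {d:=List c, a:=List (b -> Int), e:=(Int -> (c -> c))} | 0 pending]
  bind f := Bool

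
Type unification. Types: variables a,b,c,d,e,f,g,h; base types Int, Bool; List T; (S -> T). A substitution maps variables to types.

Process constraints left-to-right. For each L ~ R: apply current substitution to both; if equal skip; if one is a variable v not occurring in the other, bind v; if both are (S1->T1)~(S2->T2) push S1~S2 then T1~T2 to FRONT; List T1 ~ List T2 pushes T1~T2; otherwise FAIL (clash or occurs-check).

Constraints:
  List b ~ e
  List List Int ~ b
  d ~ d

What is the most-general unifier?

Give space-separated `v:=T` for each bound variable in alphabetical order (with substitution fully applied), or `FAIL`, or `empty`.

Answer: b:=List List Int e:=List List List Int

Derivation:
step 1: unify List b ~ e  [subst: {-} | 2 pending]
  bind e := List b
step 2: unify List List Int ~ b  [subst: {e:=List b} | 1 pending]
  bind b := List List Int
step 3: unify d ~ d  [subst: {e:=List b, b:=List List Int} | 0 pending]
  -> identical, skip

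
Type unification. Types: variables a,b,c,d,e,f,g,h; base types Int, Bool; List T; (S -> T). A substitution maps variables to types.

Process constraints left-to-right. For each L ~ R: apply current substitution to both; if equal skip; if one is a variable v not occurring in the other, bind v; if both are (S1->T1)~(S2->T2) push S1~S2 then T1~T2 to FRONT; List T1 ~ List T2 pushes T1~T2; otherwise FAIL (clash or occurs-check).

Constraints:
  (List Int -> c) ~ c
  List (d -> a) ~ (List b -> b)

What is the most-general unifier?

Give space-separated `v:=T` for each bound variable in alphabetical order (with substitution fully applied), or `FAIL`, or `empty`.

step 1: unify (List Int -> c) ~ c  [subst: {-} | 1 pending]
  occurs-check fail

Answer: FAIL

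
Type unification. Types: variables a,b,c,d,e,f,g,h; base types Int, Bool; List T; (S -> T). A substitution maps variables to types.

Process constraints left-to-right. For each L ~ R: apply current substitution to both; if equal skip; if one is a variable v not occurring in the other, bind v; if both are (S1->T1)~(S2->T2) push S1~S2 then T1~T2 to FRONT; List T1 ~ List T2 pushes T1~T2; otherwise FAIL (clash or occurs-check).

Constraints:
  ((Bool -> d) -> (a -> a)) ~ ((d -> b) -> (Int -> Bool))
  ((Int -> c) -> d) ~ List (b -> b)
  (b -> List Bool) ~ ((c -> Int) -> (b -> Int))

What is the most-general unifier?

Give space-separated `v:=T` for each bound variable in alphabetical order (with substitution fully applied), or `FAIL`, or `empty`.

step 1: unify ((Bool -> d) -> (a -> a)) ~ ((d -> b) -> (Int -> Bool))  [subst: {-} | 2 pending]
  -> decompose arrow: push (Bool -> d)~(d -> b), (a -> a)~(Int -> Bool)
step 2: unify (Bool -> d) ~ (d -> b)  [subst: {-} | 3 pending]
  -> decompose arrow: push Bool~d, d~b
step 3: unify Bool ~ d  [subst: {-} | 4 pending]
  bind d := Bool
step 4: unify Bool ~ b  [subst: {d:=Bool} | 3 pending]
  bind b := Bool
step 5: unify (a -> a) ~ (Int -> Bool)  [subst: {d:=Bool, b:=Bool} | 2 pending]
  -> decompose arrow: push a~Int, a~Bool
step 6: unify a ~ Int  [subst: {d:=Bool, b:=Bool} | 3 pending]
  bind a := Int
step 7: unify Int ~ Bool  [subst: {d:=Bool, b:=Bool, a:=Int} | 2 pending]
  clash: Int vs Bool

Answer: FAIL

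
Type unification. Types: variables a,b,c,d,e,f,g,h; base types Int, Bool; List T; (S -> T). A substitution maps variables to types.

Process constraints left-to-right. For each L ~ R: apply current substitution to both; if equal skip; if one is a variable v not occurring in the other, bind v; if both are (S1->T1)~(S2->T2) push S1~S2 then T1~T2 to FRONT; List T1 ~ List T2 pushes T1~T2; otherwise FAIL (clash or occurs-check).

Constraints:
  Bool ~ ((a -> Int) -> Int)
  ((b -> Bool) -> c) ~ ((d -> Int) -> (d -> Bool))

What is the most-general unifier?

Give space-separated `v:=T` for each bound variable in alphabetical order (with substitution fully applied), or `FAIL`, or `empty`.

step 1: unify Bool ~ ((a -> Int) -> Int)  [subst: {-} | 1 pending]
  clash: Bool vs ((a -> Int) -> Int)

Answer: FAIL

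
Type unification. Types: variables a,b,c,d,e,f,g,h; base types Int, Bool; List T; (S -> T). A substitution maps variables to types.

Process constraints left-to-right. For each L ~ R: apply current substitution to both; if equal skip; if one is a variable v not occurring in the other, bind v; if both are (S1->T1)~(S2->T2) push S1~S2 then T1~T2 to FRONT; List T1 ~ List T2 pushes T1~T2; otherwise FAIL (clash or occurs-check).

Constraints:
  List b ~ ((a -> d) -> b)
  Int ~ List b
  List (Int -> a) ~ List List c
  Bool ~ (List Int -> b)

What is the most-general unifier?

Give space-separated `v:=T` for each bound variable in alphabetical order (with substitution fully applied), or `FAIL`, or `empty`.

Answer: FAIL

Derivation:
step 1: unify List b ~ ((a -> d) -> b)  [subst: {-} | 3 pending]
  clash: List b vs ((a -> d) -> b)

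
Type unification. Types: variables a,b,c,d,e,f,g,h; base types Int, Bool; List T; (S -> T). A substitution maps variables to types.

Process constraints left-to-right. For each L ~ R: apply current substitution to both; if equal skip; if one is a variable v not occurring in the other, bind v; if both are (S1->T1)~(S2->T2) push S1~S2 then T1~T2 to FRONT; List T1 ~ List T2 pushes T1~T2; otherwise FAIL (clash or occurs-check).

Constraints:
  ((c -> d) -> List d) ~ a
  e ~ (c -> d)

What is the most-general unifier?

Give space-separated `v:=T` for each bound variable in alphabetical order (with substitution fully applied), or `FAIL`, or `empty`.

Answer: a:=((c -> d) -> List d) e:=(c -> d)

Derivation:
step 1: unify ((c -> d) -> List d) ~ a  [subst: {-} | 1 pending]
  bind a := ((c -> d) -> List d)
step 2: unify e ~ (c -> d)  [subst: {a:=((c -> d) -> List d)} | 0 pending]
  bind e := (c -> d)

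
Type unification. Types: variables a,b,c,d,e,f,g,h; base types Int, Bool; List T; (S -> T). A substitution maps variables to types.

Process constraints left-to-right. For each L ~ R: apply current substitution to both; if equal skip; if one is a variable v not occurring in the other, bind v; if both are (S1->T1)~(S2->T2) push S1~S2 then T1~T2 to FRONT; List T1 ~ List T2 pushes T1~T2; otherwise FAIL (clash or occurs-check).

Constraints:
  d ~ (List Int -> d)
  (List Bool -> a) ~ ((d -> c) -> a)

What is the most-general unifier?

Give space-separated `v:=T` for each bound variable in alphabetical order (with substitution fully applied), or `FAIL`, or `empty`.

step 1: unify d ~ (List Int -> d)  [subst: {-} | 1 pending]
  occurs-check fail: d in (List Int -> d)

Answer: FAIL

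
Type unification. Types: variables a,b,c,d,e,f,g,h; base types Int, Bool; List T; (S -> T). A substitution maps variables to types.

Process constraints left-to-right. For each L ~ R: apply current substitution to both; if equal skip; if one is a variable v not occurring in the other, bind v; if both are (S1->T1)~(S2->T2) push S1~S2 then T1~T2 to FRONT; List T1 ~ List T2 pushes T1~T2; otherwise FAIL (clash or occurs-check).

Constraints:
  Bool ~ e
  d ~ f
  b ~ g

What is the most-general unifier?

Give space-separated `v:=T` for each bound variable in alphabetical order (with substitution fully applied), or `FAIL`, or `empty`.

Answer: b:=g d:=f e:=Bool

Derivation:
step 1: unify Bool ~ e  [subst: {-} | 2 pending]
  bind e := Bool
step 2: unify d ~ f  [subst: {e:=Bool} | 1 pending]
  bind d := f
step 3: unify b ~ g  [subst: {e:=Bool, d:=f} | 0 pending]
  bind b := g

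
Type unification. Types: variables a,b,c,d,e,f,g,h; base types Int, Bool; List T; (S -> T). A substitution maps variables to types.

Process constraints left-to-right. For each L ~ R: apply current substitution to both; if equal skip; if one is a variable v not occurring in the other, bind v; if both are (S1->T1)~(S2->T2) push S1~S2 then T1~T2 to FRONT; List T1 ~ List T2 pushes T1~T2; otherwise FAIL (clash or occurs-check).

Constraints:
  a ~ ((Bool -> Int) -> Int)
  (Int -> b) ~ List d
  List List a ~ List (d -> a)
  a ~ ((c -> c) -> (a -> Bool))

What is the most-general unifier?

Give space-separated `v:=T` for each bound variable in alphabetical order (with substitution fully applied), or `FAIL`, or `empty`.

step 1: unify a ~ ((Bool -> Int) -> Int)  [subst: {-} | 3 pending]
  bind a := ((Bool -> Int) -> Int)
step 2: unify (Int -> b) ~ List d  [subst: {a:=((Bool -> Int) -> Int)} | 2 pending]
  clash: (Int -> b) vs List d

Answer: FAIL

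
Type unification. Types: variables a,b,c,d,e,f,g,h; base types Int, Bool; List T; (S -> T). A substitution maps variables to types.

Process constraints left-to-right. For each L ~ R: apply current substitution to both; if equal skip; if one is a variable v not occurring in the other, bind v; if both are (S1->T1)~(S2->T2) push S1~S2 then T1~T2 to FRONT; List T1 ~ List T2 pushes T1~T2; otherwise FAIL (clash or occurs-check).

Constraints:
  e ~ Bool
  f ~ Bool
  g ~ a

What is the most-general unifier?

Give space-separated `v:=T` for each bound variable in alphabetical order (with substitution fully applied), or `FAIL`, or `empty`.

Answer: e:=Bool f:=Bool g:=a

Derivation:
step 1: unify e ~ Bool  [subst: {-} | 2 pending]
  bind e := Bool
step 2: unify f ~ Bool  [subst: {e:=Bool} | 1 pending]
  bind f := Bool
step 3: unify g ~ a  [subst: {e:=Bool, f:=Bool} | 0 pending]
  bind g := a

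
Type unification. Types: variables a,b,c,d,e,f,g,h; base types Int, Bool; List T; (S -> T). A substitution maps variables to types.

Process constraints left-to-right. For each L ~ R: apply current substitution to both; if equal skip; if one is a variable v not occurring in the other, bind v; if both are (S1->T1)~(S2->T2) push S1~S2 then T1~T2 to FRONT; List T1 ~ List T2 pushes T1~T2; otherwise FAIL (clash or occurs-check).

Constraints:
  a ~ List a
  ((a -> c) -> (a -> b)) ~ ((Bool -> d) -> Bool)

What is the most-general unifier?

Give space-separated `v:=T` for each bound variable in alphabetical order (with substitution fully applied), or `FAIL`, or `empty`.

step 1: unify a ~ List a  [subst: {-} | 1 pending]
  occurs-check fail: a in List a

Answer: FAIL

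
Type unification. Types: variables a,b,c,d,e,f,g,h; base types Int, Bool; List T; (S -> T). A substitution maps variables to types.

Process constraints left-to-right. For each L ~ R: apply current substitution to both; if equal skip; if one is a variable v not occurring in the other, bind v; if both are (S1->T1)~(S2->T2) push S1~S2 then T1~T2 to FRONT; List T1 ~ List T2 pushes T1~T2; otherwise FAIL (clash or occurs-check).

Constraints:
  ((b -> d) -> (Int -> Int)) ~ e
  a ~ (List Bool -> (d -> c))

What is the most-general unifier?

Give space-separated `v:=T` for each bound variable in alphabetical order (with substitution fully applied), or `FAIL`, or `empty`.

step 1: unify ((b -> d) -> (Int -> Int)) ~ e  [subst: {-} | 1 pending]
  bind e := ((b -> d) -> (Int -> Int))
step 2: unify a ~ (List Bool -> (d -> c))  [subst: {e:=((b -> d) -> (Int -> Int))} | 0 pending]
  bind a := (List Bool -> (d -> c))

Answer: a:=(List Bool -> (d -> c)) e:=((b -> d) -> (Int -> Int))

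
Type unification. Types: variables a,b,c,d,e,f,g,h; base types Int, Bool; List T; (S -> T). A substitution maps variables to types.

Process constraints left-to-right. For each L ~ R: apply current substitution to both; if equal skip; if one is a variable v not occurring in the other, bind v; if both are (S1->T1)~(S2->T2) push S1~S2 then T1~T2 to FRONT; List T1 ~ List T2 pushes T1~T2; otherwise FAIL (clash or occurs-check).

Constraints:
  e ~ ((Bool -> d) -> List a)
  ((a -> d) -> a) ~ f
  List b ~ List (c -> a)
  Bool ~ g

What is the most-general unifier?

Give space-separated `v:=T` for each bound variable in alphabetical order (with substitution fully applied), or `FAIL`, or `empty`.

Answer: b:=(c -> a) e:=((Bool -> d) -> List a) f:=((a -> d) -> a) g:=Bool

Derivation:
step 1: unify e ~ ((Bool -> d) -> List a)  [subst: {-} | 3 pending]
  bind e := ((Bool -> d) -> List a)
step 2: unify ((a -> d) -> a) ~ f  [subst: {e:=((Bool -> d) -> List a)} | 2 pending]
  bind f := ((a -> d) -> a)
step 3: unify List b ~ List (c -> a)  [subst: {e:=((Bool -> d) -> List a), f:=((a -> d) -> a)} | 1 pending]
  -> decompose List: push b~(c -> a)
step 4: unify b ~ (c -> a)  [subst: {e:=((Bool -> d) -> List a), f:=((a -> d) -> a)} | 1 pending]
  bind b := (c -> a)
step 5: unify Bool ~ g  [subst: {e:=((Bool -> d) -> List a), f:=((a -> d) -> a), b:=(c -> a)} | 0 pending]
  bind g := Bool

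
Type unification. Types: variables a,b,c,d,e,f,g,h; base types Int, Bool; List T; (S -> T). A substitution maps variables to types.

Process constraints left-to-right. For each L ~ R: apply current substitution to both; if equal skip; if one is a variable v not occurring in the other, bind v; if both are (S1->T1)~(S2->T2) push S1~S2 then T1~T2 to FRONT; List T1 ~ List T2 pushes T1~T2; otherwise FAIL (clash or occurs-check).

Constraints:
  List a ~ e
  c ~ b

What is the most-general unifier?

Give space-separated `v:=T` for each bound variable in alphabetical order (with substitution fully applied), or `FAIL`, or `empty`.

step 1: unify List a ~ e  [subst: {-} | 1 pending]
  bind e := List a
step 2: unify c ~ b  [subst: {e:=List a} | 0 pending]
  bind c := b

Answer: c:=b e:=List a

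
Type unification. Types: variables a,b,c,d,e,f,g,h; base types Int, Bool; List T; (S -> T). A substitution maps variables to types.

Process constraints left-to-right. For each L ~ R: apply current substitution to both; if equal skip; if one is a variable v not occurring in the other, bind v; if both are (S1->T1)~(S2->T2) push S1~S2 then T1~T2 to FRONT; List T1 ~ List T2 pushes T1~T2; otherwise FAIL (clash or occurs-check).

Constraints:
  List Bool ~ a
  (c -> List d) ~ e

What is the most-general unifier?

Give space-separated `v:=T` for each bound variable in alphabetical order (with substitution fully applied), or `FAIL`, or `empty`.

Answer: a:=List Bool e:=(c -> List d)

Derivation:
step 1: unify List Bool ~ a  [subst: {-} | 1 pending]
  bind a := List Bool
step 2: unify (c -> List d) ~ e  [subst: {a:=List Bool} | 0 pending]
  bind e := (c -> List d)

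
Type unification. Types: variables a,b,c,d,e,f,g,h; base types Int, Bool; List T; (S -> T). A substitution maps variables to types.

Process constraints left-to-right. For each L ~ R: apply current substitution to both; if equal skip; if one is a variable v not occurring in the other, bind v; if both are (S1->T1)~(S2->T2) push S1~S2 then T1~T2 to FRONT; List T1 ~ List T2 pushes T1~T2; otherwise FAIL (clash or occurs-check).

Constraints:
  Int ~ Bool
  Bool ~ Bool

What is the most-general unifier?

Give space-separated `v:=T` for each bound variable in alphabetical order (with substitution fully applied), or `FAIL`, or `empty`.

step 1: unify Int ~ Bool  [subst: {-} | 1 pending]
  clash: Int vs Bool

Answer: FAIL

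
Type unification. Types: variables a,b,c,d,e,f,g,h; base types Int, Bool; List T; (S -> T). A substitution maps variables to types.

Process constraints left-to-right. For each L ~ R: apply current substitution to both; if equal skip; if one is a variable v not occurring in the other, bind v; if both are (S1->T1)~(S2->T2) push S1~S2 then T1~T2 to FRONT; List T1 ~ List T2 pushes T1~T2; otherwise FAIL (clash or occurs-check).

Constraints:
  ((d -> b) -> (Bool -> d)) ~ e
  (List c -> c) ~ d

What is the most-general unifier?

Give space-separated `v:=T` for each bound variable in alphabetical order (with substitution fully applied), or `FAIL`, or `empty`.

step 1: unify ((d -> b) -> (Bool -> d)) ~ e  [subst: {-} | 1 pending]
  bind e := ((d -> b) -> (Bool -> d))
step 2: unify (List c -> c) ~ d  [subst: {e:=((d -> b) -> (Bool -> d))} | 0 pending]
  bind d := (List c -> c)

Answer: d:=(List c -> c) e:=(((List c -> c) -> b) -> (Bool -> (List c -> c)))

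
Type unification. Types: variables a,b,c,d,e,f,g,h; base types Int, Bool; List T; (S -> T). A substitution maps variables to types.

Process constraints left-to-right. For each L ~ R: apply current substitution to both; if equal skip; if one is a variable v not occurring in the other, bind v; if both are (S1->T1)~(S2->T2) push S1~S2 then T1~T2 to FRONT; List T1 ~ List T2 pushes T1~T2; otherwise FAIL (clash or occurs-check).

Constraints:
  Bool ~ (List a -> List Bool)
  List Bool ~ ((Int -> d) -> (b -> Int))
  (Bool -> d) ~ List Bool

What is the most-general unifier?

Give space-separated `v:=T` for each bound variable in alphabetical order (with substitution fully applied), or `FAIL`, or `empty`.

Answer: FAIL

Derivation:
step 1: unify Bool ~ (List a -> List Bool)  [subst: {-} | 2 pending]
  clash: Bool vs (List a -> List Bool)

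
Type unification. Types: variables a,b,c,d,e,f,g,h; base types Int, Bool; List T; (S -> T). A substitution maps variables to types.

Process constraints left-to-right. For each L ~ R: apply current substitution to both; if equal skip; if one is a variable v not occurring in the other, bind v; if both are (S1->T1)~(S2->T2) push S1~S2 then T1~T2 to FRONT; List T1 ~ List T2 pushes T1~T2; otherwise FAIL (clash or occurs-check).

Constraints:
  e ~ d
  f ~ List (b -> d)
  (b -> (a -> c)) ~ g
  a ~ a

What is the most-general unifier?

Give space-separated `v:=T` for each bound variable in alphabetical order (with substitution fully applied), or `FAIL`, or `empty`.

step 1: unify e ~ d  [subst: {-} | 3 pending]
  bind e := d
step 2: unify f ~ List (b -> d)  [subst: {e:=d} | 2 pending]
  bind f := List (b -> d)
step 3: unify (b -> (a -> c)) ~ g  [subst: {e:=d, f:=List (b -> d)} | 1 pending]
  bind g := (b -> (a -> c))
step 4: unify a ~ a  [subst: {e:=d, f:=List (b -> d), g:=(b -> (a -> c))} | 0 pending]
  -> identical, skip

Answer: e:=d f:=List (b -> d) g:=(b -> (a -> c))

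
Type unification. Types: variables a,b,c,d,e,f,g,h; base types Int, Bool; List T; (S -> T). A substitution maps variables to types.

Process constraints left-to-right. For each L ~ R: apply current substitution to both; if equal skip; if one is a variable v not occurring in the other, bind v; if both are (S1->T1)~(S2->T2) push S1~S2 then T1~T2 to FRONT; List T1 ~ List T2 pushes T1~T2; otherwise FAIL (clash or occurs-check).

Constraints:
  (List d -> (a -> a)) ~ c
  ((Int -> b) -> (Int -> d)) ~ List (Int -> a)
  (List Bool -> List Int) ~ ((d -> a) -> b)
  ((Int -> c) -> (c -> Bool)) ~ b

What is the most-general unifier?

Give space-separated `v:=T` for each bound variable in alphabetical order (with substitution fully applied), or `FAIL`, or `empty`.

Answer: FAIL

Derivation:
step 1: unify (List d -> (a -> a)) ~ c  [subst: {-} | 3 pending]
  bind c := (List d -> (a -> a))
step 2: unify ((Int -> b) -> (Int -> d)) ~ List (Int -> a)  [subst: {c:=(List d -> (a -> a))} | 2 pending]
  clash: ((Int -> b) -> (Int -> d)) vs List (Int -> a)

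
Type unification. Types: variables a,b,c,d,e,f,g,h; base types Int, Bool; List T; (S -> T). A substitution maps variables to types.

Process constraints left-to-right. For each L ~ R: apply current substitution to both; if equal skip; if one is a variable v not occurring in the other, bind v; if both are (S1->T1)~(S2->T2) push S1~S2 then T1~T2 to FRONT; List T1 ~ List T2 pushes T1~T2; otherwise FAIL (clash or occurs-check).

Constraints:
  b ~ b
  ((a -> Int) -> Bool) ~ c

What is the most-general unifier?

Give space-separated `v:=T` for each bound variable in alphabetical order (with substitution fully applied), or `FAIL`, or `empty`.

step 1: unify b ~ b  [subst: {-} | 1 pending]
  -> identical, skip
step 2: unify ((a -> Int) -> Bool) ~ c  [subst: {-} | 0 pending]
  bind c := ((a -> Int) -> Bool)

Answer: c:=((a -> Int) -> Bool)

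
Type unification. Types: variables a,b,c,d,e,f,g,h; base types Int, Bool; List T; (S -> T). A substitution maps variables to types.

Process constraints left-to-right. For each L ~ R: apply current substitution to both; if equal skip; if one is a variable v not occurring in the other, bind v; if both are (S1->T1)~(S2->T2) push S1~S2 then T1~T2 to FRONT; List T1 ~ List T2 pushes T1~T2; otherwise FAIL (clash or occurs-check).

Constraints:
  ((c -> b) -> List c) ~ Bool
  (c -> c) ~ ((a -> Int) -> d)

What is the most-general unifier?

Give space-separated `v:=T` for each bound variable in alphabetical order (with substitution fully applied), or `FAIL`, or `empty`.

step 1: unify ((c -> b) -> List c) ~ Bool  [subst: {-} | 1 pending]
  clash: ((c -> b) -> List c) vs Bool

Answer: FAIL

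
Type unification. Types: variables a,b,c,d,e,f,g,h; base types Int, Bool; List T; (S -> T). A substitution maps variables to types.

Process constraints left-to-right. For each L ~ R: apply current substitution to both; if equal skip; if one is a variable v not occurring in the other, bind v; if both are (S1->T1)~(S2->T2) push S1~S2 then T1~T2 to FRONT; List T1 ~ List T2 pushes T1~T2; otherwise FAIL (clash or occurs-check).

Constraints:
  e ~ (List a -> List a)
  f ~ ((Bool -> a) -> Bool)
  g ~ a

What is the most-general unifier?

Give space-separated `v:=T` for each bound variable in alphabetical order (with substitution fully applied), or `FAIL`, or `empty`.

step 1: unify e ~ (List a -> List a)  [subst: {-} | 2 pending]
  bind e := (List a -> List a)
step 2: unify f ~ ((Bool -> a) -> Bool)  [subst: {e:=(List a -> List a)} | 1 pending]
  bind f := ((Bool -> a) -> Bool)
step 3: unify g ~ a  [subst: {e:=(List a -> List a), f:=((Bool -> a) -> Bool)} | 0 pending]
  bind g := a

Answer: e:=(List a -> List a) f:=((Bool -> a) -> Bool) g:=a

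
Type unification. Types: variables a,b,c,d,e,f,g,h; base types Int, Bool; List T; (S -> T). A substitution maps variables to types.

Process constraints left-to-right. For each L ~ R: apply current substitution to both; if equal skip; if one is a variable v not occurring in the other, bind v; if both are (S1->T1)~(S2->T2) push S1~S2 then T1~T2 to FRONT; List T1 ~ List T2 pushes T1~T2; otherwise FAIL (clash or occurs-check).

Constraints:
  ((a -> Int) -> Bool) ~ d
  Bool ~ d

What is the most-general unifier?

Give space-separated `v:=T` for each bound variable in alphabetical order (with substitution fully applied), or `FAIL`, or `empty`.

step 1: unify ((a -> Int) -> Bool) ~ d  [subst: {-} | 1 pending]
  bind d := ((a -> Int) -> Bool)
step 2: unify Bool ~ ((a -> Int) -> Bool)  [subst: {d:=((a -> Int) -> Bool)} | 0 pending]
  clash: Bool vs ((a -> Int) -> Bool)

Answer: FAIL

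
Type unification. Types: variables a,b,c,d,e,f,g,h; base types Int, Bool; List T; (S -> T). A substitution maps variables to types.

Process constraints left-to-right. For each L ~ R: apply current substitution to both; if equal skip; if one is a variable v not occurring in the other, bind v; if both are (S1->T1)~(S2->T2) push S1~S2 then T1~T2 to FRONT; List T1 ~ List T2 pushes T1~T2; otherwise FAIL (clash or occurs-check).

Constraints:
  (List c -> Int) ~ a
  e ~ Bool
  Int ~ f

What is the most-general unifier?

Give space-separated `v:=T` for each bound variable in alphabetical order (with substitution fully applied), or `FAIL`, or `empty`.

step 1: unify (List c -> Int) ~ a  [subst: {-} | 2 pending]
  bind a := (List c -> Int)
step 2: unify e ~ Bool  [subst: {a:=(List c -> Int)} | 1 pending]
  bind e := Bool
step 3: unify Int ~ f  [subst: {a:=(List c -> Int), e:=Bool} | 0 pending]
  bind f := Int

Answer: a:=(List c -> Int) e:=Bool f:=Int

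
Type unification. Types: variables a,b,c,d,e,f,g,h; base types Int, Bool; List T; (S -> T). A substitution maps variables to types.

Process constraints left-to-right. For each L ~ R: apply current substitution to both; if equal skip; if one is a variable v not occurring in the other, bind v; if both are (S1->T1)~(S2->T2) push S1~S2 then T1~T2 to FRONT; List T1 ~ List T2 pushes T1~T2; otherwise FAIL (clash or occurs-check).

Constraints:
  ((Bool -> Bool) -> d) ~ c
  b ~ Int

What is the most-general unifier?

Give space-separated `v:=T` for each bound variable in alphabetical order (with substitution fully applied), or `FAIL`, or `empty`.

Answer: b:=Int c:=((Bool -> Bool) -> d)

Derivation:
step 1: unify ((Bool -> Bool) -> d) ~ c  [subst: {-} | 1 pending]
  bind c := ((Bool -> Bool) -> d)
step 2: unify b ~ Int  [subst: {c:=((Bool -> Bool) -> d)} | 0 pending]
  bind b := Int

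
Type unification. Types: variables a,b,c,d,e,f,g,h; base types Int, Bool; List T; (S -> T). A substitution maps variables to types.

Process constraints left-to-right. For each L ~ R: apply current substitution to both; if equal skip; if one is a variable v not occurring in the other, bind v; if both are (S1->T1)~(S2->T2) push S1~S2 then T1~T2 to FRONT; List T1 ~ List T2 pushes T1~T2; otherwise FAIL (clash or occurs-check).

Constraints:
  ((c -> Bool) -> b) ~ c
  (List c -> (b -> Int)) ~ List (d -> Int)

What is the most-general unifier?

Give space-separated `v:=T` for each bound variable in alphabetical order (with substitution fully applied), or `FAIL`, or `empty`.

step 1: unify ((c -> Bool) -> b) ~ c  [subst: {-} | 1 pending]
  occurs-check fail

Answer: FAIL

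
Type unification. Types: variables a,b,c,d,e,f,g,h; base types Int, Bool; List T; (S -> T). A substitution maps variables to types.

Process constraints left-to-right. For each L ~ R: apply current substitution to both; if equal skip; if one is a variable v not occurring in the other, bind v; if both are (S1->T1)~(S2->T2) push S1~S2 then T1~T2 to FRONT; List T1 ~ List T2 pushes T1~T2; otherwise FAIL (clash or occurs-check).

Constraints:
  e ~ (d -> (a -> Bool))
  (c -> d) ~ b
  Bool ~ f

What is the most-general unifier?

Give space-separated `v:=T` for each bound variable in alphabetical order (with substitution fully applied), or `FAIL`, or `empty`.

Answer: b:=(c -> d) e:=(d -> (a -> Bool)) f:=Bool

Derivation:
step 1: unify e ~ (d -> (a -> Bool))  [subst: {-} | 2 pending]
  bind e := (d -> (a -> Bool))
step 2: unify (c -> d) ~ b  [subst: {e:=(d -> (a -> Bool))} | 1 pending]
  bind b := (c -> d)
step 3: unify Bool ~ f  [subst: {e:=(d -> (a -> Bool)), b:=(c -> d)} | 0 pending]
  bind f := Bool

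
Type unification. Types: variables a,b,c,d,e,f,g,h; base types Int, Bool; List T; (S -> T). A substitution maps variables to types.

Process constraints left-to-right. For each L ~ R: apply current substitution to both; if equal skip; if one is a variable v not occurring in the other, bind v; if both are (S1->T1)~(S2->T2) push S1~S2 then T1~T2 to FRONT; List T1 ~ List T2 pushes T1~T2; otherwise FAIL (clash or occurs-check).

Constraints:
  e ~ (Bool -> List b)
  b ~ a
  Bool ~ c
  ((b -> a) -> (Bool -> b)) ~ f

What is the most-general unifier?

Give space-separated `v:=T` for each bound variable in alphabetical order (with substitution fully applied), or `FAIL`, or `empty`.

Answer: b:=a c:=Bool e:=(Bool -> List a) f:=((a -> a) -> (Bool -> a))

Derivation:
step 1: unify e ~ (Bool -> List b)  [subst: {-} | 3 pending]
  bind e := (Bool -> List b)
step 2: unify b ~ a  [subst: {e:=(Bool -> List b)} | 2 pending]
  bind b := a
step 3: unify Bool ~ c  [subst: {e:=(Bool -> List b), b:=a} | 1 pending]
  bind c := Bool
step 4: unify ((a -> a) -> (Bool -> a)) ~ f  [subst: {e:=(Bool -> List b), b:=a, c:=Bool} | 0 pending]
  bind f := ((a -> a) -> (Bool -> a))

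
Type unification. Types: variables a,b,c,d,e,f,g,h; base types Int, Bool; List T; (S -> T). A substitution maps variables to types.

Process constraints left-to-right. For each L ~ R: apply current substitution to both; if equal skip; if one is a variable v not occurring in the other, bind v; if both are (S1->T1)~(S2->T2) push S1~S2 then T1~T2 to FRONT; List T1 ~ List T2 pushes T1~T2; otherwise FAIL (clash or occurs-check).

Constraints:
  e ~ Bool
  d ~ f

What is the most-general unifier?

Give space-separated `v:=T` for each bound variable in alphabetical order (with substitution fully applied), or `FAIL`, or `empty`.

step 1: unify e ~ Bool  [subst: {-} | 1 pending]
  bind e := Bool
step 2: unify d ~ f  [subst: {e:=Bool} | 0 pending]
  bind d := f

Answer: d:=f e:=Bool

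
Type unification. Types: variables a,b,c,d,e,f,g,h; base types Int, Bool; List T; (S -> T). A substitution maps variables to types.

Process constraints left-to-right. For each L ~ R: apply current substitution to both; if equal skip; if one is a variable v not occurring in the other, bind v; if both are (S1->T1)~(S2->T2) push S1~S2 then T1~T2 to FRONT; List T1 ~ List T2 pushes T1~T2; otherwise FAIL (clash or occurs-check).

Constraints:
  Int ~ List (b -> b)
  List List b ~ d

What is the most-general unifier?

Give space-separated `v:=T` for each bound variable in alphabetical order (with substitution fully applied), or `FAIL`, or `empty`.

Answer: FAIL

Derivation:
step 1: unify Int ~ List (b -> b)  [subst: {-} | 1 pending]
  clash: Int vs List (b -> b)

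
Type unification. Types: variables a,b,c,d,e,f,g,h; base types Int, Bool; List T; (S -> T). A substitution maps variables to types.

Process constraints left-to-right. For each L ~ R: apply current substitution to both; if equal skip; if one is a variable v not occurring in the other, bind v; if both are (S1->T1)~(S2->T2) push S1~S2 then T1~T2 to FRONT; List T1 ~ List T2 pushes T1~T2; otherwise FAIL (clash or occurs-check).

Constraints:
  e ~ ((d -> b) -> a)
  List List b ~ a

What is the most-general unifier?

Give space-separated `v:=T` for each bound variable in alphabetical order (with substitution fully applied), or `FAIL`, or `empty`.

step 1: unify e ~ ((d -> b) -> a)  [subst: {-} | 1 pending]
  bind e := ((d -> b) -> a)
step 2: unify List List b ~ a  [subst: {e:=((d -> b) -> a)} | 0 pending]
  bind a := List List b

Answer: a:=List List b e:=((d -> b) -> List List b)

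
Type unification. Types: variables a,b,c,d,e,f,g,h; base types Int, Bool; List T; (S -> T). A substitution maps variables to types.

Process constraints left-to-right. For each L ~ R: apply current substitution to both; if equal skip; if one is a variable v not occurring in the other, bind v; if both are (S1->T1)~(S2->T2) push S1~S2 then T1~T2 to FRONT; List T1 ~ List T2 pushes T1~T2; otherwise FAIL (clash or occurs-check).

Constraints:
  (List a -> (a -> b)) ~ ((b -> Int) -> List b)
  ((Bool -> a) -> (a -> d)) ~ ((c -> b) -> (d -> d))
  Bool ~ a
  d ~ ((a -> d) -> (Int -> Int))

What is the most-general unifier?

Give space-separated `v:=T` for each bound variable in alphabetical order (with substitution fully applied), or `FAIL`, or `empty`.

Answer: FAIL

Derivation:
step 1: unify (List a -> (a -> b)) ~ ((b -> Int) -> List b)  [subst: {-} | 3 pending]
  -> decompose arrow: push List a~(b -> Int), (a -> b)~List b
step 2: unify List a ~ (b -> Int)  [subst: {-} | 4 pending]
  clash: List a vs (b -> Int)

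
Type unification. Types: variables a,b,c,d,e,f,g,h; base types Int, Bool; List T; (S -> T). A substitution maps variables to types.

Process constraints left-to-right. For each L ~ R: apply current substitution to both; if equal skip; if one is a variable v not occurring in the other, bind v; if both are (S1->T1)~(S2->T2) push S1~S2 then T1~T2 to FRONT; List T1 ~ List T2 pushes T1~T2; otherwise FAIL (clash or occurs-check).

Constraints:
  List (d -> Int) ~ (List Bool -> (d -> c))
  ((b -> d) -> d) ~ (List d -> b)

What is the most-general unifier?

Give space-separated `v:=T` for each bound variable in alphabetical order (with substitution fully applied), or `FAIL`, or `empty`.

Answer: FAIL

Derivation:
step 1: unify List (d -> Int) ~ (List Bool -> (d -> c))  [subst: {-} | 1 pending]
  clash: List (d -> Int) vs (List Bool -> (d -> c))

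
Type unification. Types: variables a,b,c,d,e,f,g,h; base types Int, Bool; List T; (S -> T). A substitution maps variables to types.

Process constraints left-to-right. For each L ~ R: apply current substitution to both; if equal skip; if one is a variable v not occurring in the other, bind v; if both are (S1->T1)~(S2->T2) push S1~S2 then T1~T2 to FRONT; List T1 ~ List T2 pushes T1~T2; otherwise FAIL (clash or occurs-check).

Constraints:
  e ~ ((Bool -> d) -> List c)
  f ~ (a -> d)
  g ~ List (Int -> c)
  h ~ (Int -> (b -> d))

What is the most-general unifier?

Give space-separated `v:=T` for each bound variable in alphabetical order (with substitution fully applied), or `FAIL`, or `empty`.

step 1: unify e ~ ((Bool -> d) -> List c)  [subst: {-} | 3 pending]
  bind e := ((Bool -> d) -> List c)
step 2: unify f ~ (a -> d)  [subst: {e:=((Bool -> d) -> List c)} | 2 pending]
  bind f := (a -> d)
step 3: unify g ~ List (Int -> c)  [subst: {e:=((Bool -> d) -> List c), f:=(a -> d)} | 1 pending]
  bind g := List (Int -> c)
step 4: unify h ~ (Int -> (b -> d))  [subst: {e:=((Bool -> d) -> List c), f:=(a -> d), g:=List (Int -> c)} | 0 pending]
  bind h := (Int -> (b -> d))

Answer: e:=((Bool -> d) -> List c) f:=(a -> d) g:=List (Int -> c) h:=(Int -> (b -> d))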